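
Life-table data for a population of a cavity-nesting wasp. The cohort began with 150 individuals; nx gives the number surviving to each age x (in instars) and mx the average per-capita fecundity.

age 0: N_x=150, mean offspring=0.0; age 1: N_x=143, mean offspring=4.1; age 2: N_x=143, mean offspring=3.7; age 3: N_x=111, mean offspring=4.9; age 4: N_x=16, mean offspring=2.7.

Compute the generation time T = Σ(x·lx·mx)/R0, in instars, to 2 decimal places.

lx = nx/n0 = nx/150: 1, 0.95333…, 0.95333…, 0.74, 0.10667…
lx·mx: 0, 3.908667…, 3.527333…, 3.626, 0.288… → R0 = 11.35…
x·lx·mx: 0, 3.908667…, 7.054667…, 10.878, 1.152… → Σ = 22.993333…
T = 22.993333… / 11.35… = 2.025844… → 2.03

2.03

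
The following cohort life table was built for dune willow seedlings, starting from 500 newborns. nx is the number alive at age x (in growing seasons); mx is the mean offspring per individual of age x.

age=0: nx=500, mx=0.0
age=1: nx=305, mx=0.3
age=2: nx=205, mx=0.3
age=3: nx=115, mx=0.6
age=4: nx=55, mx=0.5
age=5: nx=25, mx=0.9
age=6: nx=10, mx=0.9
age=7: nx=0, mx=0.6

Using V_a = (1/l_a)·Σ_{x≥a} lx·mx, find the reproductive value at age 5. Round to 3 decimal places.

lx = nx/n0 = nx/500: 1, 0.61, 0.41, 0.23, 0.11, 0.05, 0.02, 0
lx·mx for x ≥ 5: 0.045, 0.018, 0 → sum = 0.063
V_5 = 0.063 / l_5 = 0.063 / 0.05 = 1.26 → 1.260

1.260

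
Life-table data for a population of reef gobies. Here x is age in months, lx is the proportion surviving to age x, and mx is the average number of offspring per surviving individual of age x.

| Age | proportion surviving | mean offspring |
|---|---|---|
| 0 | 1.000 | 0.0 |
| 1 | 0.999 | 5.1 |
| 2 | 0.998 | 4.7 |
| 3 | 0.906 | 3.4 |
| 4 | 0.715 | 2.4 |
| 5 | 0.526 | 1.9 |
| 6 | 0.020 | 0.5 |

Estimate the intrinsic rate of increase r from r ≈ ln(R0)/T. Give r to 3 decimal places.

R0 = Σ lx·mx = 0 + 5.0949 + 4.6906 + 3.0804 + 1.716 + 0.9994 + 0.01 = 15.5913
Σ x·lx·mx = 35.6383; T = 35.6383/15.5913 = 2.28578…
r ≈ ln(R0)/T = ln(15.5913)/2.28578… = 1.20165… → 1.202

1.202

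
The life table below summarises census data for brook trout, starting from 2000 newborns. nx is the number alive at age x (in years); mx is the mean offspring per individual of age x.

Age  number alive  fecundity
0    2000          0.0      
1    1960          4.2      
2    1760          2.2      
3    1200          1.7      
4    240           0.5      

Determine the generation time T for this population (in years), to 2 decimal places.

lx = nx/n0 = nx/2000: 1, 0.98, 0.88, 0.6, 0.12
lx·mx: 0, 4.116, 1.936, 1.02, 0.06 → R0 = 7.132
x·lx·mx: 0, 4.116, 3.872, 3.06, 0.24 → Σ = 11.288
T = 11.288 / 7.132 = 1.582726… → 1.58

1.58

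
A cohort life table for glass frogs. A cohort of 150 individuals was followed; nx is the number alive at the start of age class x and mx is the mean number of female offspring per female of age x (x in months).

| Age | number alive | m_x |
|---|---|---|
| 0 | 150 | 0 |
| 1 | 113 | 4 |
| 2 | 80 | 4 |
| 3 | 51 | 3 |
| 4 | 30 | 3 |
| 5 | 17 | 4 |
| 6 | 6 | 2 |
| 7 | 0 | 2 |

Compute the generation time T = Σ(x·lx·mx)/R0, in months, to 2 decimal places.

lx = nx/n0 = nx/150: 1, 0.75333…, 0.53333…, 0.34, 0.2, 0.11333…, 0.04, 0
lx·mx: 0, 3.013333…, 2.133333…, 1.02, 0.6, 0.453333…, 0.08, 0 → R0 = 7.3…
x·lx·mx: 0, 3.013333…, 4.266667…, 3.06, 2.4, 2.266667…, 0.48, 0 → Σ = 15.486667…
T = 15.486667… / 7.3… = 2.121461… → 2.12

2.12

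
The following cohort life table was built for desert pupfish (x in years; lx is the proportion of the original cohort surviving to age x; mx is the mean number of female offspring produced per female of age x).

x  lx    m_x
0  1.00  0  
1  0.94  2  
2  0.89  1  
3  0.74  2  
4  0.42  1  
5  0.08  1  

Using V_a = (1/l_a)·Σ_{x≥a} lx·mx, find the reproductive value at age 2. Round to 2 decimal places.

lx·mx for x ≥ 2: 0.89, 1.48, 0.42, 0.08 → sum = 2.87
V_2 = 2.87 / l_2 = 2.87 / 0.89 = 3.224719… → 3.22

3.22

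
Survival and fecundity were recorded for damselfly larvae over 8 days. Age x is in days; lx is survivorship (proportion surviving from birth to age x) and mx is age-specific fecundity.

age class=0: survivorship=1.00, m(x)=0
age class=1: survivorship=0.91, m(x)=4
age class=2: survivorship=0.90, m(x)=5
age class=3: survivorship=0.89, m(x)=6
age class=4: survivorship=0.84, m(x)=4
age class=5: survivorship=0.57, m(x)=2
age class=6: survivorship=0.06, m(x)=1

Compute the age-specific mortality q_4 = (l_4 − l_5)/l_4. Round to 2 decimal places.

q_4 = (l_4 − l_5) / l_4 = (0.84 − 0.57) / 0.84
     = 0.27 / 0.84 = 0.321429… → 0.32

0.32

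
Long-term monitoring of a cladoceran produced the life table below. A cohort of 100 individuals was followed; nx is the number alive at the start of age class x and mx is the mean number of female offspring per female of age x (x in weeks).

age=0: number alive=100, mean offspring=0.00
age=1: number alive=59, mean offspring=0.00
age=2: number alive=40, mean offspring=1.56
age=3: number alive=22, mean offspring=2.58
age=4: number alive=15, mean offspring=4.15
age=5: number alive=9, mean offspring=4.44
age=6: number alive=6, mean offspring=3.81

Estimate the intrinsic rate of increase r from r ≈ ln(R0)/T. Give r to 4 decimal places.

0.2475

lx = nx/n0 = nx/100: 1, 0.59, 0.4, 0.22, 0.15, 0.09, 0.06
R0 = Σ lx·mx = 0 + 0 + 0.624 + 0.5676 + 0.6225 + 0.3996 + 0.2286 = 2.4423
Σ x·lx·mx = 8.8104; T = 8.8104/2.4423 = 3.60742…
r ≈ ln(R0)/T = ln(2.4423)/3.60742… = 0.247529… → 0.2475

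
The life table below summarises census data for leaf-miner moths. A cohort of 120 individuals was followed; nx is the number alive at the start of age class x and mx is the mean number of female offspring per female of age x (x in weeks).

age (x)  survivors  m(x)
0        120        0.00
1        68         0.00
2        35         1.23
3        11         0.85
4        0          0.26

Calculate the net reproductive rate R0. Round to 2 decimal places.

lx = nx/n0 = nx/120: 1, 0.56667…, 0.29167…, 0.09167…, 0
lx·mx by age: 0, 0, 0.35875…, 0.077917…, 0
R0 = Σ lx·mx = 0.436667… → 0.44

0.44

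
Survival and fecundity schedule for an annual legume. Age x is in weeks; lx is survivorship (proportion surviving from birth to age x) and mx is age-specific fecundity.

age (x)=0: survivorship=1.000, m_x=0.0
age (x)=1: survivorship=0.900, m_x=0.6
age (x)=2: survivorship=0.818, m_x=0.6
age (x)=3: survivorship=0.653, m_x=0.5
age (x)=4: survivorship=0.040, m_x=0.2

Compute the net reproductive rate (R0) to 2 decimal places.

1.37

lx·mx by age: 0, 0.54, 0.4908, 0.3265, 0.008
R0 = Σ lx·mx = 1.3653 → 1.37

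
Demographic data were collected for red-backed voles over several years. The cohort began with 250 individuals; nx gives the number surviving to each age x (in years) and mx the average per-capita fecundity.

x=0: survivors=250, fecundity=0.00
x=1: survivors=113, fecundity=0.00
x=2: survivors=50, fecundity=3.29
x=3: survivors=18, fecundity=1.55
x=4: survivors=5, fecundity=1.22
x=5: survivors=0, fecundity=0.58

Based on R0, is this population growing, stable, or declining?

lx = nx/n0 = nx/250: 1, 0.452, 0.2, 0.072, 0.02, 0
R0 = Σ lx·mx = 0 + 0 + 0.658 + 0.1116 + 0.0244 + 0 = 0.794
R0 < 1, so the population is declining.

declining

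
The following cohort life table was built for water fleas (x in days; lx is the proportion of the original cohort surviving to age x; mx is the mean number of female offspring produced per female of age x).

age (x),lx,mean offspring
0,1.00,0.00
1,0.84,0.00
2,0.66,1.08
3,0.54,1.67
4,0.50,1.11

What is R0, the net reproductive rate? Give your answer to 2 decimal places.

2.17

lx·mx by age: 0, 0, 0.7128, 0.9018, 0.555
R0 = Σ lx·mx = 2.1696 → 2.17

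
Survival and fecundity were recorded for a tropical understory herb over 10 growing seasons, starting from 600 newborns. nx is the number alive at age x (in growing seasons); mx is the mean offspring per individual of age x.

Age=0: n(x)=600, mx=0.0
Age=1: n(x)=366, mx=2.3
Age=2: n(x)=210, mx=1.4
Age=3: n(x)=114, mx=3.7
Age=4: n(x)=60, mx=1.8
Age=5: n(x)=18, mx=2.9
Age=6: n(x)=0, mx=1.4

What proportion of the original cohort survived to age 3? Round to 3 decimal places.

0.190

l_3 = n_3/n_0 = 114/600 = 0.19 → 0.190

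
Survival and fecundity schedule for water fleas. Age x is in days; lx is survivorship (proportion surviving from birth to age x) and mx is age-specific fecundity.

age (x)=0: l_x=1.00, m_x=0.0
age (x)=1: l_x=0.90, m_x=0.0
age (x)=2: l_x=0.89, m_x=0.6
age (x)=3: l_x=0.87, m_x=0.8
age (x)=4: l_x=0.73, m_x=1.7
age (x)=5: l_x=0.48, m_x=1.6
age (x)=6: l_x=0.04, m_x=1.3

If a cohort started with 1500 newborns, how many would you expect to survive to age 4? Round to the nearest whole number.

1095

Expected survivors = N0 · l_4 = 1500 × 0.73 = 1095 → 1095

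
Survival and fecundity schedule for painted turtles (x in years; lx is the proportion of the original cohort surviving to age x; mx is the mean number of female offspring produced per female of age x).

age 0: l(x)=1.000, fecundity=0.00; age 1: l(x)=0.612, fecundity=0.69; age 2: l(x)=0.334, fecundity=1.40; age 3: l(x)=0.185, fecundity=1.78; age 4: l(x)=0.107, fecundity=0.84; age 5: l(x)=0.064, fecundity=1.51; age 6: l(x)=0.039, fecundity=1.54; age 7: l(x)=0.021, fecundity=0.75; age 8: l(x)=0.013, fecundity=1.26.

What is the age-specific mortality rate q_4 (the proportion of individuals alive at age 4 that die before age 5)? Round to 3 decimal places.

q_4 = (l_4 − l_5) / l_4 = (0.107 − 0.064) / 0.107
     = 0.043 / 0.107 = 0.401869… → 0.402

0.402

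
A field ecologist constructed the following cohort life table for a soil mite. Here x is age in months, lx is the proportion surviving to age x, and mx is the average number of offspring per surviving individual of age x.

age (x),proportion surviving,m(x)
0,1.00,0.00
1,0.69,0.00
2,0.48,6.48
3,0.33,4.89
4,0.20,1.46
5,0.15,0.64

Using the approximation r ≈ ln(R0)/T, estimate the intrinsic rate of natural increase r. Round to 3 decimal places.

0.656

R0 = Σ lx·mx = 0 + 0 + 3.1104 + 1.6137 + 0.292 + 0.096 = 5.1121
Σ x·lx·mx = 12.7099; T = 12.7099/5.1121 = 2.48624…
r ≈ ln(R0)/T = ln(5.1121)/2.48624… = 0.65626… → 0.656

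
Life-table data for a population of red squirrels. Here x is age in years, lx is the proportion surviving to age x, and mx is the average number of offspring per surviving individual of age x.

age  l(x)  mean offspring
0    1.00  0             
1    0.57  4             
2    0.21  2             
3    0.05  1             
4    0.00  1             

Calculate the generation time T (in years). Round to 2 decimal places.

lx·mx: 0, 2.28, 0.42, 0.05, 0 → R0 = 2.75
x·lx·mx: 0, 2.28, 0.84, 0.15, 0 → Σ = 3.27
T = 3.27 / 2.75 = 1.189091… → 1.19

1.19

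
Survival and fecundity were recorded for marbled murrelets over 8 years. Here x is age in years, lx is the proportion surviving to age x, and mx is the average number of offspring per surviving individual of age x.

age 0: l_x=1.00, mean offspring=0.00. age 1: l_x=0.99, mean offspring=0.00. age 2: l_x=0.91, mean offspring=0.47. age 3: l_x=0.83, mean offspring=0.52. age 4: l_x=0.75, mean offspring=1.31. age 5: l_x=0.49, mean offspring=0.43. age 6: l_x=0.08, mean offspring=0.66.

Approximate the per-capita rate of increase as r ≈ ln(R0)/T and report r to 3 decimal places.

R0 = Σ lx·mx = 0 + 0 + 0.4277 + 0.4316 + 0.9825 + 0.2107 + 0.0528 = 2.1053
Σ x·lx·mx = 7.4505; T = 7.4505/2.1053 = 3.53893…
r ≈ ln(R0)/T = ln(2.1053)/3.53893… = 0.21036… → 0.210

0.210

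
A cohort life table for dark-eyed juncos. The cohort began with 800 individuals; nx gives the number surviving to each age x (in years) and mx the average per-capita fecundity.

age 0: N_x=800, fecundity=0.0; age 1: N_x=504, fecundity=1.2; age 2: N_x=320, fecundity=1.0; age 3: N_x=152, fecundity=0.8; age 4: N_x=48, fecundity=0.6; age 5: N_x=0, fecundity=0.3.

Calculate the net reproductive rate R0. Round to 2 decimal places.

lx = nx/n0 = nx/800: 1, 0.63, 0.4, 0.19, 0.06, 0
lx·mx by age: 0, 0.756, 0.4, 0.152, 0.036, 0
R0 = Σ lx·mx = 1.344 → 1.34

1.34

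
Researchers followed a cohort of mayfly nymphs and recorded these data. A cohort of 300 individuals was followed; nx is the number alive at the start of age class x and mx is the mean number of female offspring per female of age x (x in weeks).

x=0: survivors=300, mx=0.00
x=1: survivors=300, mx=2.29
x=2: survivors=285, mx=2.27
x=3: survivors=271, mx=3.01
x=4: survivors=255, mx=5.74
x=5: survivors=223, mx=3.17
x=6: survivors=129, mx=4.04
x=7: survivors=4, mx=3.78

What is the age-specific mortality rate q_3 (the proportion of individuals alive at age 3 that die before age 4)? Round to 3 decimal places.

0.059

lx = nx/n0 = nx/300: 1, 1, 0.95, 0.90333…, 0.85, 0.74333…, 0.43, 0.01333…
q_3 = (l_3 − l_4) / l_3 = (0.903333… − 0.85) / 0.903333…
     = 0.053333… / 0.903333… = 0.059041… → 0.059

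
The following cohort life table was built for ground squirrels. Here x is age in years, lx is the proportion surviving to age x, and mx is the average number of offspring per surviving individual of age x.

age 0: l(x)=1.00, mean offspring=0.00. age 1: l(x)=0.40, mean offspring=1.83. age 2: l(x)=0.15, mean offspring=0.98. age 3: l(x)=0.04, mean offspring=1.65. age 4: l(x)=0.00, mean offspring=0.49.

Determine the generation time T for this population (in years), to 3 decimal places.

lx·mx: 0, 0.732, 0.147, 0.066, 0 → R0 = 0.945
x·lx·mx: 0, 0.732, 0.294, 0.198, 0 → Σ = 1.224
T = 1.224 / 0.945 = 1.295238… → 1.295

1.295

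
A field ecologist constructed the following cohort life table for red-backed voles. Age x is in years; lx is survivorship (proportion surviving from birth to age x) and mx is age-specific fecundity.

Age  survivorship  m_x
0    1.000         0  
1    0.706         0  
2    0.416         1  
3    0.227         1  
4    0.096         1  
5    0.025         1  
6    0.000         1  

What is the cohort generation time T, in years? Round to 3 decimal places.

2.647

lx·mx: 0, 0, 0.416, 0.227, 0.096, 0.025, 0 → R0 = 0.764
x·lx·mx: 0, 0, 0.832, 0.681, 0.384, 0.125, 0 → Σ = 2.022
T = 2.022 / 0.764 = 2.646597… → 2.647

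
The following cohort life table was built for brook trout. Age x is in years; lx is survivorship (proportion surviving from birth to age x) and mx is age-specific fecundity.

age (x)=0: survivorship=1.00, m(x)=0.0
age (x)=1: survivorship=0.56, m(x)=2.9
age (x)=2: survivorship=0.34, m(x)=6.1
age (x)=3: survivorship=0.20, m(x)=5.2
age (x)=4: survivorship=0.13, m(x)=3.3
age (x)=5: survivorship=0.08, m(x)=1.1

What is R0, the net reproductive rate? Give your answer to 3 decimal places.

5.255

lx·mx by age: 0, 1.624, 2.074, 1.04, 0.429, 0.088
R0 = Σ lx·mx = 5.255 → 5.255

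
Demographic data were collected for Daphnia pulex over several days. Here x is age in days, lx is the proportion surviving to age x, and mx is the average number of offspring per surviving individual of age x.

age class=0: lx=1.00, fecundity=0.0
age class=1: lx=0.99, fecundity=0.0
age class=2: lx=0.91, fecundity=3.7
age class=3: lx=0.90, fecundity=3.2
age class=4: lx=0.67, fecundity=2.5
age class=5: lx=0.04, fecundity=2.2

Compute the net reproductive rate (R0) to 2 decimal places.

8.01

lx·mx by age: 0, 0, 3.367, 2.88, 1.675, 0.088
R0 = Σ lx·mx = 8.01 → 8.01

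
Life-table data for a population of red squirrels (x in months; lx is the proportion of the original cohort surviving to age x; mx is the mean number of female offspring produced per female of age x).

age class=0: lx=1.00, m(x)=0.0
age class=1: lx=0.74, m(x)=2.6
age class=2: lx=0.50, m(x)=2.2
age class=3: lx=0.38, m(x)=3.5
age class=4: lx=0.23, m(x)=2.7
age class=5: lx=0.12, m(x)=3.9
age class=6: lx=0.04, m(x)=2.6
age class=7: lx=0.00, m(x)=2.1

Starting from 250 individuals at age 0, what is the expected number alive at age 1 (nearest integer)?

Expected survivors = N0 · l_1 = 250 × 0.74 = 185 → 185

185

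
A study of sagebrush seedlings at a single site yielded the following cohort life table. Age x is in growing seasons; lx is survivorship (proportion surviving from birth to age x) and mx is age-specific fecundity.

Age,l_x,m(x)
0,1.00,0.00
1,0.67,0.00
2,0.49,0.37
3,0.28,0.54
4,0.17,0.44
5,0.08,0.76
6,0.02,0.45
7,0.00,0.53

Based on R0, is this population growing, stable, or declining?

declining

R0 = Σ lx·mx = 0 + 0 + 0.1813 + 0.1512 + 0.0748 + 0.0608 + 0.009 + 0 = 0.4771
R0 < 1, so the population is declining.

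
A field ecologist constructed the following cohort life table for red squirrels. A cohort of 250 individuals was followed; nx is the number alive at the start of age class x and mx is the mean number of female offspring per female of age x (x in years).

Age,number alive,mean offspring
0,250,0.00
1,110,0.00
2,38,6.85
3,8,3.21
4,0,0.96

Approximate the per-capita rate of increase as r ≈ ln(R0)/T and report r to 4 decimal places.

lx = nx/n0 = nx/250: 1, 0.44, 0.152, 0.032, 0
R0 = Σ lx·mx = 0 + 0 + 1.0412 + 0.10272 + 0 = 1.14392
Σ x·lx·mx = 2.39056; T = 2.39056/1.14392 = 2.0898…
r ≈ ln(R0)/T = ln(1.14392)/2.0898… = 0.064342… → 0.0643

0.0643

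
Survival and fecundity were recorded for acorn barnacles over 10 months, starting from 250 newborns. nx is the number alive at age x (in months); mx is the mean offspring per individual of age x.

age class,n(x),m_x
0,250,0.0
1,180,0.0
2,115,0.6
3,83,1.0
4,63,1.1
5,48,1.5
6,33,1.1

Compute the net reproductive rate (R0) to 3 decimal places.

1.318

lx = nx/n0 = nx/250: 1, 0.72, 0.46, 0.332, 0.252, 0.192, 0.132
lx·mx by age: 0, 0, 0.276, 0.332, 0.2772, 0.288, 0.1452
R0 = Σ lx·mx = 1.3184 → 1.318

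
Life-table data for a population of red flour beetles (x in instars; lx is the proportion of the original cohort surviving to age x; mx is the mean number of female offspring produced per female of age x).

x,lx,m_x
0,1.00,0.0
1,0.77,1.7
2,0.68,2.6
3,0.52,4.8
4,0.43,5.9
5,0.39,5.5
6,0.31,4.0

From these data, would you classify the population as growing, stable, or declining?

R0 = Σ lx·mx = 0 + 1.309 + 1.768 + 2.496 + 2.537 + 2.145 + 1.24 = 11.495
R0 > 1, so the population is growing.

growing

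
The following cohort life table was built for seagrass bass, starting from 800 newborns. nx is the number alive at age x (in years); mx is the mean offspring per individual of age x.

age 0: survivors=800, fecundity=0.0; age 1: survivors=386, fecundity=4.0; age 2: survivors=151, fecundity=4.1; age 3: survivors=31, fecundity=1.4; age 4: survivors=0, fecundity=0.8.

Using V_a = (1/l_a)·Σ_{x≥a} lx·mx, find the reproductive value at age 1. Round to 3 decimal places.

5.716

lx = nx/n0 = nx/800: 1, 0.4825, 0.18875, 0.03875, 0
lx·mx for x ≥ 1: 1.93, 0.773875, 0.05425, 0 → sum = 2.758125
V_1 = 2.758125 / l_1 = 2.758125 / 0.4825 = 5.716321… → 5.716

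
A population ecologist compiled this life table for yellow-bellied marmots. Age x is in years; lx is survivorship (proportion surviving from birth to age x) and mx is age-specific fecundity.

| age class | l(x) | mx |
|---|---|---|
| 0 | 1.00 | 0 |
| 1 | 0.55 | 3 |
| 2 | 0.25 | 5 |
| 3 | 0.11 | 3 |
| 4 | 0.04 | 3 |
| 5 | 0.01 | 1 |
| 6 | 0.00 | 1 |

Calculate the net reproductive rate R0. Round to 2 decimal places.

lx·mx by age: 0, 1.65, 1.25, 0.33, 0.12, 0.01, 0
R0 = Σ lx·mx = 3.36 → 3.36

3.36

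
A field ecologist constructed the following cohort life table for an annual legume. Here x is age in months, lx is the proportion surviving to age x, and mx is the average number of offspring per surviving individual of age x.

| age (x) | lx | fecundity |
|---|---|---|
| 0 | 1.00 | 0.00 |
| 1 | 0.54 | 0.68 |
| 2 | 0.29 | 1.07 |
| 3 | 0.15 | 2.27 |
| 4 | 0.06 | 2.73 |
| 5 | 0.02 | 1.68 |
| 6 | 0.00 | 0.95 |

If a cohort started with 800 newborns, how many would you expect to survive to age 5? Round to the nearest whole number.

Expected survivors = N0 · l_5 = 800 × 0.02 = 16 → 16

16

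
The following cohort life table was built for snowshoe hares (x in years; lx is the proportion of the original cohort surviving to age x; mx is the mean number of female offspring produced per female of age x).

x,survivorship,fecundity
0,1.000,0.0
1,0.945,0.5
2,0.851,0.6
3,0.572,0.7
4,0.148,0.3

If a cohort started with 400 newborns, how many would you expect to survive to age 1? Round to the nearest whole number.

Expected survivors = N0 · l_1 = 400 × 0.945 = 378 → 378

378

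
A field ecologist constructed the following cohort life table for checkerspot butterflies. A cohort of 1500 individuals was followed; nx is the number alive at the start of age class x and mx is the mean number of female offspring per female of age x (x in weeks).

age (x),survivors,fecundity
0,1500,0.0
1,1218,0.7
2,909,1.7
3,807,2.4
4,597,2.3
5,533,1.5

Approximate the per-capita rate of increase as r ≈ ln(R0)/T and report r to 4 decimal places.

lx = nx/n0 = nx/1500: 1, 0.812, 0.606, 0.538, 0.398, 0.35533…
R0 = Σ lx·mx = 0 + 0.5684 + 1.0302 + 1.2912 + 0.9154 + 0.533… = 4.3382…
Σ x·lx·mx = 12.829…; T = 12.829…/4.3382… = 2.95722…
r ≈ ln(R0)/T = ln(4.3382…)/2.95722… = 0.49623… → 0.4962

0.4962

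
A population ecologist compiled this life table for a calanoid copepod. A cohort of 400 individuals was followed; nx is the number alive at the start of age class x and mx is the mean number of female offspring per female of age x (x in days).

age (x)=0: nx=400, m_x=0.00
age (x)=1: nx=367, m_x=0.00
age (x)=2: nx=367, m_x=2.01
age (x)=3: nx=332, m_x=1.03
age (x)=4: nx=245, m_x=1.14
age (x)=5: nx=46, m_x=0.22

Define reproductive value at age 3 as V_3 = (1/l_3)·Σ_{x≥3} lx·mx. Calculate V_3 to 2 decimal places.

lx = nx/n0 = nx/400: 1, 0.9175, 0.9175, 0.83, 0.6125, 0.115
lx·mx for x ≥ 3: 0.8549, 0.69825, 0.0253 → sum = 1.57845
V_3 = 1.57845 / l_3 = 1.57845 / 0.83 = 1.901747… → 1.90

1.90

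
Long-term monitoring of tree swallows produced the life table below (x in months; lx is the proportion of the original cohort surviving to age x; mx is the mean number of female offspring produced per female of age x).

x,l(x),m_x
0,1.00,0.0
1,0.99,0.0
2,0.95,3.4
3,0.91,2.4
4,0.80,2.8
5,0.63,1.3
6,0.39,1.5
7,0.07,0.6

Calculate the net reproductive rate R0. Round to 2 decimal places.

lx·mx by age: 0, 0, 3.23, 2.184, 2.24, 0.819, 0.585, 0.042
R0 = Σ lx·mx = 9.1 → 9.10

9.10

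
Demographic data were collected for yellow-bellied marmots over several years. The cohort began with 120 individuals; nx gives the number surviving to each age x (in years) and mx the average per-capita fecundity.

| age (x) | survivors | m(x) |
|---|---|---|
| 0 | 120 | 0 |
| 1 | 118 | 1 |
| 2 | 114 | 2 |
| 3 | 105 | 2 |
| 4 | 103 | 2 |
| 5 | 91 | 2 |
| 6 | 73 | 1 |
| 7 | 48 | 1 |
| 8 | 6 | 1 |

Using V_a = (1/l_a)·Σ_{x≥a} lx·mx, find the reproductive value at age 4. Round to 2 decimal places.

5.00

lx = nx/n0 = nx/120: 1, 0.98333…, 0.95, 0.875, 0.85833…, 0.75833…, 0.60833…, 0.4, 0.05
lx·mx for x ≥ 4: 1.716667…, 1.516667…, 0.608333…, 0.4, 0.05 → sum = 4.291667…
V_4 = 4.291667… / l_4 = 4.291667… / 0.858333… = 5… → 5.00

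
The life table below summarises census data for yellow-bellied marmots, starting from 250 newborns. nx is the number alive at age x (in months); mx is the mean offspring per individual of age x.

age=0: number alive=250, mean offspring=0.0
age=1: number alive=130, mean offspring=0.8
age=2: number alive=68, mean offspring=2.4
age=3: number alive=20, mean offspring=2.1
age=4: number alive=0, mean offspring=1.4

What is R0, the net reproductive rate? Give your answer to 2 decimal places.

lx = nx/n0 = nx/250: 1, 0.52, 0.272, 0.08, 0
lx·mx by age: 0, 0.416, 0.6528, 0.168, 0
R0 = Σ lx·mx = 1.2368 → 1.24

1.24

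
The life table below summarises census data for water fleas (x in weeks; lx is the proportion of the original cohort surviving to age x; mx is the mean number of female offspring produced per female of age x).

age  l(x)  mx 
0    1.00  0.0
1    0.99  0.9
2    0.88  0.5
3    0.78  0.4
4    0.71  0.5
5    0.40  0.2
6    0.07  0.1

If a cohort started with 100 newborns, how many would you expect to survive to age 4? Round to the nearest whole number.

71

Expected survivors = N0 · l_4 = 100 × 0.71 = 71 → 71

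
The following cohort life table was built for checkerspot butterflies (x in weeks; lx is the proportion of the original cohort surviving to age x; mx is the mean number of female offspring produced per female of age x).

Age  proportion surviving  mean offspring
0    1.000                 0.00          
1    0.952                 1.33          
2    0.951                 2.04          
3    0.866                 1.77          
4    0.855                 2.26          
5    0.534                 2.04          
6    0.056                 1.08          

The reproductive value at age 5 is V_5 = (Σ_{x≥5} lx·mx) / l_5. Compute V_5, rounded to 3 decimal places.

lx·mx for x ≥ 5: 1.08936, 0.06048 → sum = 1.14984
V_5 = 1.14984 / l_5 = 1.14984 / 0.534 = 2.153258… → 2.153

2.153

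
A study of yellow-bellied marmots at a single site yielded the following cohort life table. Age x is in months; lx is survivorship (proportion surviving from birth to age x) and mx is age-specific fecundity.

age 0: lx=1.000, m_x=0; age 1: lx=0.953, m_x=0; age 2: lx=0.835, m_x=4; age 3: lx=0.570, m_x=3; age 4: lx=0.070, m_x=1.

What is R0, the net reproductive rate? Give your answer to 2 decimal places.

5.12

lx·mx by age: 0, 0, 3.34, 1.71, 0.07
R0 = Σ lx·mx = 5.12 → 5.12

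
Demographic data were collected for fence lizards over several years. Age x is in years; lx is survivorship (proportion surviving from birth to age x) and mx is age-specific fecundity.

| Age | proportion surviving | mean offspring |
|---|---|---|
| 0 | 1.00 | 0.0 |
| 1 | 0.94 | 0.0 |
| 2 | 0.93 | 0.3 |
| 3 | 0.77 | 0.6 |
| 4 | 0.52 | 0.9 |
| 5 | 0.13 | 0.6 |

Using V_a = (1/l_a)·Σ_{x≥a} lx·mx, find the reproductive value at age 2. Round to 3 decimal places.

lx·mx for x ≥ 2: 0.279, 0.462, 0.468, 0.078 → sum = 1.287
V_2 = 1.287 / l_2 = 1.287 / 0.93 = 1.383871… → 1.384

1.384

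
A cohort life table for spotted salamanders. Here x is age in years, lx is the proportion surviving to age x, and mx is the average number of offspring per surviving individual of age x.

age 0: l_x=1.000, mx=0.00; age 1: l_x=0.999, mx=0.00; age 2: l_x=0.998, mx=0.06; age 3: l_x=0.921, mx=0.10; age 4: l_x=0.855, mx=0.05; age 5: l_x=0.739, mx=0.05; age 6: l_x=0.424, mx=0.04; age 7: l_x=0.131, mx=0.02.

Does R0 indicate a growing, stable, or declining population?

R0 = Σ lx·mx = 0 + 0 + 0.05988 + 0.0921 + 0.04275 + 0.03695 + 0.01696 + 0.00262 = 0.25126
R0 < 1, so the population is declining.

declining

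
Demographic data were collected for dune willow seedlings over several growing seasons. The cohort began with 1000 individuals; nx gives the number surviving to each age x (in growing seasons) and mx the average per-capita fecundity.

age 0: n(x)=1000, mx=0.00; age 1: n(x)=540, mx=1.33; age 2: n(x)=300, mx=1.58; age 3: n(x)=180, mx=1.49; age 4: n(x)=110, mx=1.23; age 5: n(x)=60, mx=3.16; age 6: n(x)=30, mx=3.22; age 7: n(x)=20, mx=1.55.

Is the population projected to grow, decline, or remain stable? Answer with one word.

lx = nx/n0 = nx/1000: 1, 0.54, 0.3, 0.18, 0.11, 0.06, 0.03, 0.02
R0 = Σ lx·mx = 0 + 0.7182 + 0.474 + 0.2682 + 0.1353 + 0.1896 + 0.0966 + 0.031 = 1.9129
R0 > 1, so the population is growing.

growing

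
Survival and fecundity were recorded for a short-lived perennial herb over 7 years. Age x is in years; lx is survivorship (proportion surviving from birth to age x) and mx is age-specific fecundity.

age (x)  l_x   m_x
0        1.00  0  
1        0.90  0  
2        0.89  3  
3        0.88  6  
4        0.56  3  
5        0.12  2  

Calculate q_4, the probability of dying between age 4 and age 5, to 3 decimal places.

q_4 = (l_4 − l_5) / l_4 = (0.56 − 0.12) / 0.56
     = 0.44 / 0.56 = 0.785714… → 0.786

0.786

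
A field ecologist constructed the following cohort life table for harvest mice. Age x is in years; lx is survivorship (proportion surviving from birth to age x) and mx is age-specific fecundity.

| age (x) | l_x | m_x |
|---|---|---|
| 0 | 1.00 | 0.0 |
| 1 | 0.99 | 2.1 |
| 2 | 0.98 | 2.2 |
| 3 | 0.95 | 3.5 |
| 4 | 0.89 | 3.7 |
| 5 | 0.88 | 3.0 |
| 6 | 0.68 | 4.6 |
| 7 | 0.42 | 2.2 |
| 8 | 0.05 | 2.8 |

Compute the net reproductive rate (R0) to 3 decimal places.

lx·mx by age: 0, 2.079, 2.156, 3.325, 3.293, 2.64, 3.128, 0.924, 0.14
R0 = Σ lx·mx = 17.685 → 17.685

17.685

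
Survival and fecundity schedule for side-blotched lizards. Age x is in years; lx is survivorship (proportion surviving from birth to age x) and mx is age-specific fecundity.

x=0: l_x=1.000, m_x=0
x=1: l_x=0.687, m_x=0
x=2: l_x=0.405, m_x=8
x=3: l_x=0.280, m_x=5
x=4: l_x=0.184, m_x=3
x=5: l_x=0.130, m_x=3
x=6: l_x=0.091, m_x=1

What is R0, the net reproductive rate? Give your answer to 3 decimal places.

lx·mx by age: 0, 0, 3.24, 1.4, 0.552, 0.39, 0.091
R0 = Σ lx·mx = 5.673 → 5.673

5.673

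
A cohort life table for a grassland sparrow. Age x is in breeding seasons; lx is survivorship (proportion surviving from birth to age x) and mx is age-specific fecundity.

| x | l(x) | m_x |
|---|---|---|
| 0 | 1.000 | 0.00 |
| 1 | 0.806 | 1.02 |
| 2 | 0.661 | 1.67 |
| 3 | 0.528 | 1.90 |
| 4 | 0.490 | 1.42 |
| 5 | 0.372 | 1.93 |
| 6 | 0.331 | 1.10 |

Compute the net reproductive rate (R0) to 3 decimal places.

lx·mx by age: 0, 0.82212, 1.10387, 1.0032, 0.6958, 0.71796, 0.3641
R0 = Σ lx·mx = 4.70705 → 4.707

4.707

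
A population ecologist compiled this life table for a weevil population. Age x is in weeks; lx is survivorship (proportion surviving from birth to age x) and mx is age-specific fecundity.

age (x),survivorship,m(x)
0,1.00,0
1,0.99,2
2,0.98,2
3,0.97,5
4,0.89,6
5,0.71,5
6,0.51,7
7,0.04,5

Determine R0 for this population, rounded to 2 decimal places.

21.45

lx·mx by age: 0, 1.98, 1.96, 4.85, 5.34, 3.55, 3.57, 0.2
R0 = Σ lx·mx = 21.45 → 21.45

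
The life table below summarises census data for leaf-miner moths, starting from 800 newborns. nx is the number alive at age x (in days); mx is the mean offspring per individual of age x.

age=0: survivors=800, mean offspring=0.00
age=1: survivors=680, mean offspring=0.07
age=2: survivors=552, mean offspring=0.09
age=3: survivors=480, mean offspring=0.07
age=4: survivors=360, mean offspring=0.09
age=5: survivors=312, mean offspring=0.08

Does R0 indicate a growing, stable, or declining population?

declining

lx = nx/n0 = nx/800: 1, 0.85, 0.69, 0.6, 0.45, 0.39
R0 = Σ lx·mx = 0 + 0.0595 + 0.0621 + 0.042 + 0.0405 + 0.0312 = 0.2353
R0 < 1, so the population is declining.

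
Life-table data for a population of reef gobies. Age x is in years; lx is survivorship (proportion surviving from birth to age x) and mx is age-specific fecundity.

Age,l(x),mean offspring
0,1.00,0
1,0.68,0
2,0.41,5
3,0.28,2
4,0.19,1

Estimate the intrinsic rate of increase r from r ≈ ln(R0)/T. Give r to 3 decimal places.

0.441

R0 = Σ lx·mx = 0 + 0 + 2.05 + 0.56 + 0.19 = 2.8
Σ x·lx·mx = 6.54; T = 6.54/2.8 = 2.33571…
r ≈ ln(R0)/T = ln(2.8)/2.33571… = 0.44082… → 0.441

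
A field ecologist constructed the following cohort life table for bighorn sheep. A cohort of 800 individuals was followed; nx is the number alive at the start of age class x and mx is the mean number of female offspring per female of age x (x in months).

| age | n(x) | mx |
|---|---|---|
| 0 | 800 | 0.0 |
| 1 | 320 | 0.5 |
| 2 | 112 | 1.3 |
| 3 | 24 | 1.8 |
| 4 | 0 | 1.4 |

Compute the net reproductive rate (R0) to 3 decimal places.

lx = nx/n0 = nx/800: 1, 0.4, 0.14, 0.03, 0
lx·mx by age: 0, 0.2, 0.182, 0.054, 0
R0 = Σ lx·mx = 0.436 → 0.436

0.436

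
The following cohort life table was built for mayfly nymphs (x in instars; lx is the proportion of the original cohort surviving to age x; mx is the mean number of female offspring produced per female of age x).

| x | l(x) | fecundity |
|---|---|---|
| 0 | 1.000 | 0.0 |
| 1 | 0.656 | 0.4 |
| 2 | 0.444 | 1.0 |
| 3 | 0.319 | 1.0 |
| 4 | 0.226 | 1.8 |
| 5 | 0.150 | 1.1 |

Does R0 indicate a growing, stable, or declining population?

growing

R0 = Σ lx·mx = 0 + 0.2624 + 0.444 + 0.319 + 0.4068 + 0.165 = 1.5972
R0 > 1, so the population is growing.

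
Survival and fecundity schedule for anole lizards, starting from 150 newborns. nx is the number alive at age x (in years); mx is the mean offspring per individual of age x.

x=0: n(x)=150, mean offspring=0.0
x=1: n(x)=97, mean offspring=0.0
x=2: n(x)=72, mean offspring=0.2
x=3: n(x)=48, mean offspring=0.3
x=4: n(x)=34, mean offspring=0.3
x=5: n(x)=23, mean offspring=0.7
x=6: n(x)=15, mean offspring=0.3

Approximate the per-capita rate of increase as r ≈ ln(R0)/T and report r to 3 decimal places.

-0.250

lx = nx/n0 = nx/150: 1, 0.64667…, 0.48, 0.32, 0.22667…, 0.15333…, 0.1
R0 = Σ lx·mx = 0 + 0 + 0.096 + 0.096 + 0.068… + 0.10733… + 0.03 = 0.397333…
Σ x·lx·mx = 1.468667…; T = 1.468667…/0.397333… = 3.69631…
r ≈ ln(R0)/T = ln(0.397333…)/3.69631… = -0.2497… → -0.250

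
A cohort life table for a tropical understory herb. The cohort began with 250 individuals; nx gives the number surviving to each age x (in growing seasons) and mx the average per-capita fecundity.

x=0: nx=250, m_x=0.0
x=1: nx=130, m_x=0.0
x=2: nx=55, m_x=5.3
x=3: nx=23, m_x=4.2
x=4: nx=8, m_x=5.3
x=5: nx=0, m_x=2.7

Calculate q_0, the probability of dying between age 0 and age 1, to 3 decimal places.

0.480

lx = nx/n0 = nx/250: 1, 0.52, 0.22, 0.092, 0.032, 0
q_0 = (l_0 − l_1) / l_0 = (1 − 0.52) / 1
     = 0.48 / 1 = 0.48 → 0.480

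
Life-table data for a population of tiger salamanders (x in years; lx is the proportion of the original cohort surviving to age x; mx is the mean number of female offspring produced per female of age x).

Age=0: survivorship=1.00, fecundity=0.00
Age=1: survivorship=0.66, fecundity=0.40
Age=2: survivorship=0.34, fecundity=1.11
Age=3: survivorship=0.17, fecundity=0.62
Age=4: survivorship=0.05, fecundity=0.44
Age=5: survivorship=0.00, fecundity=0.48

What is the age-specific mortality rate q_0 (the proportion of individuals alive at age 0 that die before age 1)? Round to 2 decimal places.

0.34

q_0 = (l_0 − l_1) / l_0 = (1 − 0.66) / 1
     = 0.34 / 1 = 0.34 → 0.34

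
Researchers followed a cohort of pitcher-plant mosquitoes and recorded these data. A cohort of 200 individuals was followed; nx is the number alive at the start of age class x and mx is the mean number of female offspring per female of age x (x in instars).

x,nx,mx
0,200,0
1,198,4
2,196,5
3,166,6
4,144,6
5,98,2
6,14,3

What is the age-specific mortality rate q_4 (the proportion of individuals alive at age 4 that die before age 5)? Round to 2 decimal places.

lx = nx/n0 = nx/200: 1, 0.99, 0.98, 0.83, 0.72, 0.49, 0.07
q_4 = (l_4 − l_5) / l_4 = (0.72 − 0.49) / 0.72
     = 0.23 / 0.72 = 0.319444… → 0.32

0.32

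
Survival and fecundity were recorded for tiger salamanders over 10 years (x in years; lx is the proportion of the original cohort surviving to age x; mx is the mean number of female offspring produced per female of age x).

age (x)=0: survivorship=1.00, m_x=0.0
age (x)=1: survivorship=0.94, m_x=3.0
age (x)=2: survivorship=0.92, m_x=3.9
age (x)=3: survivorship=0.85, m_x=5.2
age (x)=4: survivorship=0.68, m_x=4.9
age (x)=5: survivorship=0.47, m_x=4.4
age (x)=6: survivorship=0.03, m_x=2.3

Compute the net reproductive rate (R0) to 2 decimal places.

16.30

lx·mx by age: 0, 2.82, 3.588, 4.42, 3.332, 2.068, 0.069
R0 = Σ lx·mx = 16.297 → 16.30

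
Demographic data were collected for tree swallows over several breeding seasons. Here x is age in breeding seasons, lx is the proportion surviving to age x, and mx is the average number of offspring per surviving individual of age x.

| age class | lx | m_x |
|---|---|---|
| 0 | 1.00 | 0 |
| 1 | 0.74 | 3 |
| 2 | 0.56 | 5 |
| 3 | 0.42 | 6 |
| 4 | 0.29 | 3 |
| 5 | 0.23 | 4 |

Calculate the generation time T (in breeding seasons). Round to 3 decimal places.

lx·mx: 0, 2.22, 2.8, 2.52, 0.87, 0.92 → R0 = 9.33
x·lx·mx: 0, 2.22, 5.6, 7.56, 3.48, 4.6 → Σ = 23.46
T = 23.46 / 9.33 = 2.514469… → 2.514

2.514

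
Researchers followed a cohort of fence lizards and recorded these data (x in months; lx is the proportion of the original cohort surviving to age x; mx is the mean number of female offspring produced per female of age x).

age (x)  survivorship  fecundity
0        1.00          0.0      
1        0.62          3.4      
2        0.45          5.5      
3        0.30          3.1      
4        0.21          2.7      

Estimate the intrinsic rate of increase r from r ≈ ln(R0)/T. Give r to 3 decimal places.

R0 = Σ lx·mx = 0 + 2.108 + 2.475 + 0.93 + 0.567 = 6.08
Σ x·lx·mx = 12.116; T = 12.116/6.08 = 1.99276…
r ≈ ln(R0)/T = ln(6.08)/1.99276… = 0.90578… → 0.906

0.906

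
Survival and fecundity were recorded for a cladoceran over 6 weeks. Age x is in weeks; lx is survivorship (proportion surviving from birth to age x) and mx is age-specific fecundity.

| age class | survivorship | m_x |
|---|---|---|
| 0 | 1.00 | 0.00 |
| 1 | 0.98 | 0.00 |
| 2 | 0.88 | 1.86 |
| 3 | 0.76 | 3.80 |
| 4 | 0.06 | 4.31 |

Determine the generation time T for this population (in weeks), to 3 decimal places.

2.712

lx·mx: 0, 0, 1.6368, 2.888, 0.2586 → R0 = 4.7834
x·lx·mx: 0, 0, 3.2736, 8.664, 1.0344 → Σ = 12.972
T = 12.972 / 4.7834 = 2.711879… → 2.712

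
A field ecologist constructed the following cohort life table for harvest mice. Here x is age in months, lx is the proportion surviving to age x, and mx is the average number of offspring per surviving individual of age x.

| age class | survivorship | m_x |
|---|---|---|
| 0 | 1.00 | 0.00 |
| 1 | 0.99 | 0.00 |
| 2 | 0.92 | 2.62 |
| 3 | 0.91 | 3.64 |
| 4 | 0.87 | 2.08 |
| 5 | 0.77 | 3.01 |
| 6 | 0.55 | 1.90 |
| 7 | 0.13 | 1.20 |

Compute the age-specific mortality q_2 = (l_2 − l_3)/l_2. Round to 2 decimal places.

0.01

q_2 = (l_2 − l_3) / l_2 = (0.92 − 0.91) / 0.92
     = 0.01 / 0.92 = 0.01087… → 0.01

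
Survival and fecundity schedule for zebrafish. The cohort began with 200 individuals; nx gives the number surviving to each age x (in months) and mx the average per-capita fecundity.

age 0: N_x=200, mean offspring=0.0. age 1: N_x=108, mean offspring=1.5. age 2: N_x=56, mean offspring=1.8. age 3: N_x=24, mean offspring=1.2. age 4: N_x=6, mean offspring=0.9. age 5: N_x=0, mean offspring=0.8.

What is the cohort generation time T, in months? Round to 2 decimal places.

1.59

lx = nx/n0 = nx/200: 1, 0.54, 0.28, 0.12, 0.03, 0
lx·mx: 0, 0.81, 0.504, 0.144, 0.027, 0 → R0 = 1.485
x·lx·mx: 0, 0.81, 1.008, 0.432, 0.108, 0 → Σ = 2.358
T = 2.358 / 1.485 = 1.587879… → 1.59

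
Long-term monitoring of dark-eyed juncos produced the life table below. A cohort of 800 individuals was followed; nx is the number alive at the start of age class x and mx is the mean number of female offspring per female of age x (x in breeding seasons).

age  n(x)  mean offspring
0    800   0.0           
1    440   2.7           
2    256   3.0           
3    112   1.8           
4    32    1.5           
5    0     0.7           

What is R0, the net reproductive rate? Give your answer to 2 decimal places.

2.76

lx = nx/n0 = nx/800: 1, 0.55, 0.32, 0.14, 0.04, 0
lx·mx by age: 0, 1.485, 0.96, 0.252, 0.06, 0
R0 = Σ lx·mx = 2.757 → 2.76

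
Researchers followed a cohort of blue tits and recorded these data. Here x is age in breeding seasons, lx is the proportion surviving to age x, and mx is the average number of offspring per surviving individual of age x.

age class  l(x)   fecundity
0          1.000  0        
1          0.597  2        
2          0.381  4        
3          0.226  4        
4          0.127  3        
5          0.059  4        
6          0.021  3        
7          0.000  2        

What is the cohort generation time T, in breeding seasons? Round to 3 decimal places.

2.333

lx·mx: 0, 1.194, 1.524, 0.904, 0.381, 0.236, 0.063, 0 → R0 = 4.302
x·lx·mx: 0, 1.194, 3.048, 2.712, 1.524, 1.18, 0.378, 0 → Σ = 10.036
T = 10.036 / 4.302 = 2.332868… → 2.333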